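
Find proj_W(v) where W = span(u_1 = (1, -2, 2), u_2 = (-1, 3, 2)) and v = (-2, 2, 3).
proj_W(v) = (-28/39, 98/39, 112/39)

Set up U = [u_1 | ... | u_2] ∈ R^(3×2). The projector onto W = col(U) is P = U (U^T U)^(-1) U^T.
Compute U^T U =
  [9, -3]
  [-3, 14],
and U^T v = (0, 14).
Solve U^T U · c = U^T v for the coefficients: c = (14/39, 14/13). The projection is proj_W(v) = U c.
Check: (v - proj_W(v)) · u_1 = 0  (should be 0).
Check: (v - proj_W(v)) · u_2 = 0  (should be 0).
Result: proj_W(v) = (-28/39, 98/39, 112/39).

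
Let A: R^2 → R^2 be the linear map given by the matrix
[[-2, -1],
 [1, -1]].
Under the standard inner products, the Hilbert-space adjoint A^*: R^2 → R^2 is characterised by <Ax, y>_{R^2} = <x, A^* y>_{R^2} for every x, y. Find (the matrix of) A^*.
A^* = A^T =
[[-2, 1],
 [-1, -1]]

For real matrices with standard dot products, the defining identity <Ax, y> = <x, A^* y> gives (Ax)^T y = x^T (A^*) y, i.e. x^T A^T y = x^T (A^*) y. Since this holds for all x, y, we must have A^* = A^T. Therefore
A^* =
[[-2, 1],
 [-1, -1]].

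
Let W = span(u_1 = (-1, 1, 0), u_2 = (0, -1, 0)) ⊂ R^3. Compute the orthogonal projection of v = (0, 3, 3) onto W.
proj_W(v) = (0, 3, 0)

Set up U = [u_1 | ... | u_2] ∈ R^(3×2). The projector onto W = col(U) is P = U (U^T U)^(-1) U^T.
Compute U^T U =
  [2, -1]
  [-1, 1],
and U^T v = (3, -3).
Solve U^T U · c = U^T v for the coefficients: c = (0, -3). The projection is proj_W(v) = U c.
Check: (v - proj_W(v)) · u_1 = 0  (should be 0).
Check: (v - proj_W(v)) · u_2 = 0  (should be 0).
Result: proj_W(v) = (0, 3, 0).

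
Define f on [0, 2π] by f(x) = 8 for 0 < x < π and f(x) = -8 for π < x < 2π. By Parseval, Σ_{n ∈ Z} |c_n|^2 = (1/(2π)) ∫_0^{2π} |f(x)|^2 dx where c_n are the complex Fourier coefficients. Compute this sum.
Σ |c_n|^2 = 64

Parseval equates the L^2 energy of f (normalised by 1/(2π)) with the ℓ^2 sum of its Fourier coefficients: (1/(2π)) ∫_0^{2π} |f|^2 = Σ |c_n|^2.
Compute the left side: (1/(2π)) [∫_0^π 8^2 dx + ∫_π^{2π} (-8)^2 dx] = (1/(2π)) · (64π + 64π) = (64 + 64)/2 = 64.
So Σ_{n ∈ Z} |c_n|^2 = 64.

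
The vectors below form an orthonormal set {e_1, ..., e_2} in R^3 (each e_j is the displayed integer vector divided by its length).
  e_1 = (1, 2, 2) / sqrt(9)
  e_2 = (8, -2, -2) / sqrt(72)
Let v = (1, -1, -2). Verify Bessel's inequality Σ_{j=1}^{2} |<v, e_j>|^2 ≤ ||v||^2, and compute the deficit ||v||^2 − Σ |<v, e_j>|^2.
Σ |<v, e_j>|^2 = 11/2; ||v||^2 = 6; deficit = 1/2

Write each e_j = u_j / sqrt(<u_j, u_j>) where u_j is the displayed integer vector. Then <v, e_j> = <v, u_j> / sqrt(<u_j, u_j>), so |<v, e_j>|^2 = <v, u_j>^2 / <u_j, u_j>.
Coefficients: <v, e_1> = -5/sqrt(9), <v, e_2> = 14/sqrt(72).
Square and sum: Σ |<v, e_j>|^2 = 11/2.
Compute ||v||^2 = v·v = 6.
Deficit = 6 − 11/2 = 1/2 ≥ 0, confirming Bessel's inequality. (The deficit equals ||v − Σ <v,e_j> e_j||^2, the squared distance from v to span{e_j}.)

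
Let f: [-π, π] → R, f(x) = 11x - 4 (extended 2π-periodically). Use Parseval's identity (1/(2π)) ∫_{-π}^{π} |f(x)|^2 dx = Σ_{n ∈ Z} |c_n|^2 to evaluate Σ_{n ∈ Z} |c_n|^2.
Σ |c_n|^2 = 121π^2/3 + 16

Expand and integrate term by term over [-π, π]:
  ∫ (11x)^2 dx = 121·(2π^3/3); ∫ 2·11·(-4)·x dx = 0 (odd integrand); ∫ (-4)^2 dx = 16·2π.
So (1/(2π)) ∫_{-π}^{π} (11x - 4)^2 dx = 121π^2/3 + 16 = 121π^2/3 + 16.
Parseval ⇒ Σ |c_n|^2 = 121π^2/3 + 16.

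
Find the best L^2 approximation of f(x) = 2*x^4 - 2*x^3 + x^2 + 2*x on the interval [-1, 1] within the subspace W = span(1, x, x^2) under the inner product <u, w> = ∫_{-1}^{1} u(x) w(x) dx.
g(x) = 19*x^2/7 + 4*x/5 - 6/35

The best approximation g ∈ W is the orthogonal projection of f onto W. Writing g = a_0 + a_1 x + a_2 x^2, the coefficients solve the normal equations G · a = b where
  G_{ij} = <φ_i, φ_j> and b_i = <f, φ_i>, with φ_0 = 1, φ_1 = x, φ_2 = x^2.
G =
  [2, 0, 2/3]
  [0, 2/3, 0]
  [2/3, 0, 2/5],
b = (22/15, 8/15, 34/35).
Solving gives a_0 = -6/35, a_1 = 4/5, a_2 = 19/7, so
  g(x) = 19*x^2/7 + 4*x/5 - 6/35.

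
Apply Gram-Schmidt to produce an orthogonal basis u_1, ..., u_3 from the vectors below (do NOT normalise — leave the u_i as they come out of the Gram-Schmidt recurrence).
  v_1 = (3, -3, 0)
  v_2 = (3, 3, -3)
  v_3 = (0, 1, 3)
Orthogonal basis:
  u_1 = (3, -3, 0)
  u_2 = (3, 3, -3)
  u_3 = (7/6, 7/6, 7/3)

Apply the Gram-Schmidt recurrence
  u_1 = v_1
  u_i = v_i − Σ_{j<i} ((v_i · u_j) / (u_j · u_j)) · u_j.

Step by step this gives:
  u_1 = (3, -3, 0)
  u_2 = (3, 3, -3)
  u_3 = (7/6, 7/6, 7/3)

Orthogonality check:
  u_2 · u_1 = 0 (should be 0)
  u_3 · u_1 = 0 (should be 0)
  u_3 · u_2 = 0 (should be 0)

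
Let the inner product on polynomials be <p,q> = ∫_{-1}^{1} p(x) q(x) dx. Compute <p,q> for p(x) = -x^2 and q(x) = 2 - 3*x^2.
<p,q> = -2/15

Expand the product: p(x)·q(x) = 3*x^4 - 2*x^2.
∫_{-1}^{1} of each monomial x^k gives [2/(k+1) if k even, 0 if k odd]. Integrating term-by-term (or equivalently evaluating the antiderivative F(x) = 3*x^5/5 - 2*x^3/3 at the endpoints):
  F(1) − F(−1) = -1/15 − (1/15) = -2/15.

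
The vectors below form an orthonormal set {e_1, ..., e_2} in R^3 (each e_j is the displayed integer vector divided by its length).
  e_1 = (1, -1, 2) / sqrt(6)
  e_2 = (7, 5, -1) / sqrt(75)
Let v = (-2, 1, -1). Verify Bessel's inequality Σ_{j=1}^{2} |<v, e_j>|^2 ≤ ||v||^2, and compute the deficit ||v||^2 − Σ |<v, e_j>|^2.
Σ |<v, e_j>|^2 = 251/50; ||v||^2 = 6; deficit = 49/50

Write each e_j = u_j / sqrt(<u_j, u_j>) where u_j is the displayed integer vector. Then <v, e_j> = <v, u_j> / sqrt(<u_j, u_j>), so |<v, e_j>|^2 = <v, u_j>^2 / <u_j, u_j>.
Coefficients: <v, e_1> = -5/sqrt(6), <v, e_2> = -8/sqrt(75).
Square and sum: Σ |<v, e_j>|^2 = 251/50.
Compute ||v||^2 = v·v = 6.
Deficit = 6 − 251/50 = 49/50 ≥ 0, confirming Bessel's inequality. (The deficit equals ||v − Σ <v,e_j> e_j||^2, the squared distance from v to span{e_j}.)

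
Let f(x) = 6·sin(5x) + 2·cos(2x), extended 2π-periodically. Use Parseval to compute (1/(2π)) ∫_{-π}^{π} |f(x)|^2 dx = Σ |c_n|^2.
Σ |c_n|^2 = 20

Expand |f|^2 and use orthogonality of {sin(nx), cos(mx)} on [-π, π]:
  ∫_{-π}^{π} sin(nx)^2 dx = π, ∫ cos(mx)^2 dx = π, and cross terms integrate to 0.
So ∫_{-π}^{π} f(x)^2 dx = 6^2 · π + 2^2 · π = (36 + 4)π.
Divide by 2π: (36 + 4)/2 = 20.
By Parseval, this equals Σ |c_n|^2.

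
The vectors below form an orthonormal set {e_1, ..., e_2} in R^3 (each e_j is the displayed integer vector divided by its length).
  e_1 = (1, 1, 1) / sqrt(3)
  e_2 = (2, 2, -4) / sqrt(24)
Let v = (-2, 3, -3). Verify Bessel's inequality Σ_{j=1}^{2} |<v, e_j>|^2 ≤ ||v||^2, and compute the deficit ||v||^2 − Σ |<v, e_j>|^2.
Σ |<v, e_j>|^2 = 19/2; ||v||^2 = 22; deficit = 25/2

Write each e_j = u_j / sqrt(<u_j, u_j>) where u_j is the displayed integer vector. Then <v, e_j> = <v, u_j> / sqrt(<u_j, u_j>), so |<v, e_j>|^2 = <v, u_j>^2 / <u_j, u_j>.
Coefficients: <v, e_1> = -2/sqrt(3), <v, e_2> = 14/sqrt(24).
Square and sum: Σ |<v, e_j>|^2 = 19/2.
Compute ||v||^2 = v·v = 22.
Deficit = 22 − 19/2 = 25/2 ≥ 0, confirming Bessel's inequality. (The deficit equals ||v − Σ <v,e_j> e_j||^2, the squared distance from v to span{e_j}.)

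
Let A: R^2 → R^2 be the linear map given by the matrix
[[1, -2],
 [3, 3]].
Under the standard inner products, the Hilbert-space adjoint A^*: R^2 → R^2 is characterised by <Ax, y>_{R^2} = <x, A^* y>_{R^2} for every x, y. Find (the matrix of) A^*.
A^* = A^T =
[[1, 3],
 [-2, 3]]

For real matrices with standard dot products, the defining identity <Ax, y> = <x, A^* y> gives (Ax)^T y = x^T (A^*) y, i.e. x^T A^T y = x^T (A^*) y. Since this holds for all x, y, we must have A^* = A^T. Therefore
A^* =
[[1, 3],
 [-2, 3]].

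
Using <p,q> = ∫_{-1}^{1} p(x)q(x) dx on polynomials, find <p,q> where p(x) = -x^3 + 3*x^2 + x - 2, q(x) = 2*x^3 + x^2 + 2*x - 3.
<p,q> = 232/35

Expand the product: p(x)·q(x) = -2*x^6 + 5*x^5 + 3*x^4 + 6*x^3 - 9*x^2 - 7*x + 6.
∫_{-1}^{1} of each monomial x^k gives [2/(k+1) if k even, 0 if k odd]. Integrating term-by-term (or equivalently evaluating the antiderivative F(x) = -2*x^7/7 + 5*x^6/6 + 3*x^5/5 + 3*x^4/2 - 3*x^3 - 7*x^2/2 + 6*x at the endpoints):
  F(1) − F(−1) = 451/210 − (-941/210) = 232/35.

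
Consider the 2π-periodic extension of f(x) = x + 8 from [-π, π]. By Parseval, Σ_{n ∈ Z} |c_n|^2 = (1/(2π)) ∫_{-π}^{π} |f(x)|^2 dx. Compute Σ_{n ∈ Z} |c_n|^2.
Σ |c_n|^2 = π^2/3 + 64

Expand and integrate term by term over [-π, π]:
  ∫ (x)^2 dx = 1·(2π^3/3); ∫ 2·1·(8)·x dx = 0 (odd integrand); ∫ 8^2 dx = 64·2π.
So (1/(2π)) ∫_{-π}^{π} (x + 8)^2 dx = 1π^2/3 + 64 = π^2/3 + 64.
Parseval ⇒ Σ |c_n|^2 = π^2/3 + 64.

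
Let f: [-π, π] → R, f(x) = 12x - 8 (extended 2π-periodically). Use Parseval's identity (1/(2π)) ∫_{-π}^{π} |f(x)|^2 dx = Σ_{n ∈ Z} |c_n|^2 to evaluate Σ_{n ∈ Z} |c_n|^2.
Σ |c_n|^2 = 48π^2 + 64

Expand and integrate term by term over [-π, π]:
  ∫ (12x)^2 dx = 144·(2π^3/3); ∫ 2·12·(-8)·x dx = 0 (odd integrand); ∫ (-8)^2 dx = 64·2π.
So (1/(2π)) ∫_{-π}^{π} (12x - 8)^2 dx = 144π^2/3 + 64 = 48π^2 + 64.
Parseval ⇒ Σ |c_n|^2 = 48π^2 + 64.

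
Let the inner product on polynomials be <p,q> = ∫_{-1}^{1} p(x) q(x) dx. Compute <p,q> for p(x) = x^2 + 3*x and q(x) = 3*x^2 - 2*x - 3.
<p,q> = -24/5

Expand the product: p(x)·q(x) = 3*x^4 + 7*x^3 - 9*x^2 - 9*x.
∫_{-1}^{1} of each monomial x^k gives [2/(k+1) if k even, 0 if k odd]. Integrating term-by-term (or equivalently evaluating the antiderivative F(x) = 3*x^5/5 + 7*x^4/4 - 3*x^3 - 9*x^2/2 at the endpoints):
  F(1) − F(−1) = -103/20 − (-7/20) = -24/5.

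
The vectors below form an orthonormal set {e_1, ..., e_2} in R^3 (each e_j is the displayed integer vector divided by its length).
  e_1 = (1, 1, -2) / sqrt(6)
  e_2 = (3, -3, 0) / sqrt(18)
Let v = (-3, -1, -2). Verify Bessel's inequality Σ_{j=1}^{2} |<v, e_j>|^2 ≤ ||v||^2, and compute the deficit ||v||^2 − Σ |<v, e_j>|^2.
Σ |<v, e_j>|^2 = 2; ||v||^2 = 14; deficit = 12

Write each e_j = u_j / sqrt(<u_j, u_j>) where u_j is the displayed integer vector. Then <v, e_j> = <v, u_j> / sqrt(<u_j, u_j>), so |<v, e_j>|^2 = <v, u_j>^2 / <u_j, u_j>.
Coefficients: <v, e_1> = 0/sqrt(6), <v, e_2> = -6/sqrt(18).
Square and sum: Σ |<v, e_j>|^2 = 2.
Compute ||v||^2 = v·v = 14.
Deficit = 14 − 2 = 12 ≥ 0, confirming Bessel's inequality. (The deficit equals ||v − Σ <v,e_j> e_j||^2, the squared distance from v to span{e_j}.)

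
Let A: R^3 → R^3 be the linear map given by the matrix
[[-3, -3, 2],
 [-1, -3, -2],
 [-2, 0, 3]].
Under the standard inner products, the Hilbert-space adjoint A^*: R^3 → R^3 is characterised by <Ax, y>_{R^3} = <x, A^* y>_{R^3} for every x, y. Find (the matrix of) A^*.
A^* = A^T =
[[-3, -1, -2],
 [-3, -3, 0],
 [2, -2, 3]]

For real matrices with standard dot products, the defining identity <Ax, y> = <x, A^* y> gives (Ax)^T y = x^T (A^*) y, i.e. x^T A^T y = x^T (A^*) y. Since this holds for all x, y, we must have A^* = A^T. Therefore
A^* =
[[-3, -1, -2],
 [-3, -3, 0],
 [2, -2, 3]].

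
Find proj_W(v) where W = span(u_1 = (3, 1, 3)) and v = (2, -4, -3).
proj_W(v) = (-21/19, -7/19, -21/19)

Set up U = [u_1 | ... | u_1] ∈ R^(3×1). The projector onto W = col(U) is P = U (U^T U)^(-1) U^T.
Compute U^T U =
  [19],
and U^T v = (-7).
Solve U^T U · c = U^T v for the coefficients: c = (-7/19). The projection is proj_W(v) = U c.
Check: (v - proj_W(v)) · u_1 = 0  (should be 0).
Result: proj_W(v) = (-21/19, -7/19, -21/19).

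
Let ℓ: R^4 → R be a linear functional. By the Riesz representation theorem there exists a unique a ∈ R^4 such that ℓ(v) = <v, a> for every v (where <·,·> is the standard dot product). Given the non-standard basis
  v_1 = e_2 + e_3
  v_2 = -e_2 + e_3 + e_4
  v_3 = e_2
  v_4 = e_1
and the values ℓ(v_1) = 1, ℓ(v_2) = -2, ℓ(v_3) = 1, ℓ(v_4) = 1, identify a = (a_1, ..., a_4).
a = (1, 1, 0, -1)

Write a = (a_1, ..., a_4) in the standard basis. For each basis vector v_i, ℓ(v_i) = <v_i, a> is a linear equation in the a_j's. Collect the n equations into a matrix system V a = ℓ, where row i of V is v_i (expressed in the standard basis). Since V is invertible (lower-triangular with 1s on the diagonal, up to permutation), solve by back-substitution:
  V =
[[0, 1, 1, 0],
 [0, -1, 1, 1],
 [0, 1, 0, 0],
 [1, 0, 0, 0]]
  V a = (1, -2, 1, 1)
Solving gives a = (1, 1, 0, -1).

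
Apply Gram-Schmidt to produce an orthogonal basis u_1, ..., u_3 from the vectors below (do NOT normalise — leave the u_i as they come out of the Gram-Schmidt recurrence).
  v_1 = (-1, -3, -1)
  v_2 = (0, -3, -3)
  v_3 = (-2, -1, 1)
Orthogonal basis:
  u_1 = (-1, -3, -1)
  u_2 = (12/11, 3/11, -21/11)
  u_3 = (-2/3, 1/3, -1/3)

Apply the Gram-Schmidt recurrence
  u_1 = v_1
  u_i = v_i − Σ_{j<i} ((v_i · u_j) / (u_j · u_j)) · u_j.

Step by step this gives:
  u_1 = (-1, -3, -1)
  u_2 = (12/11, 3/11, -21/11)
  u_3 = (-2/3, 1/3, -1/3)

Orthogonality check:
  u_2 · u_1 = 0 (should be 0)
  u_3 · u_1 = 0 (should be 0)
  u_3 · u_2 = 0 (should be 0)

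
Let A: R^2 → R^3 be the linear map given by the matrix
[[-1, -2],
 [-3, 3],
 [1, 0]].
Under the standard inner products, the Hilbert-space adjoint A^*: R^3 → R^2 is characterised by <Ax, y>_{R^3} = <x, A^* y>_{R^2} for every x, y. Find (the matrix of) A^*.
A^* = A^T =
[[-1, -3, 1],
 [-2, 3, 0]]

For real matrices with standard dot products, the defining identity <Ax, y> = <x, A^* y> gives (Ax)^T y = x^T (A^*) y, i.e. x^T A^T y = x^T (A^*) y. Since this holds for all x, y, we must have A^* = A^T. Therefore
A^* =
[[-1, -3, 1],
 [-2, 3, 0]].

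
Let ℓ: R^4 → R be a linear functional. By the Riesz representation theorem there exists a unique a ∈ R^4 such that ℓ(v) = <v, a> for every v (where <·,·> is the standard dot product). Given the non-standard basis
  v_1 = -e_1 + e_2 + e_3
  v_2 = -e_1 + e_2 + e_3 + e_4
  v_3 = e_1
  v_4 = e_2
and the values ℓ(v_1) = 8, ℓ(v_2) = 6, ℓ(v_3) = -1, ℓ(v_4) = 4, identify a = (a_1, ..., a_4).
a = (-1, 4, 3, -2)

Write a = (a_1, ..., a_4) in the standard basis. For each basis vector v_i, ℓ(v_i) = <v_i, a> is a linear equation in the a_j's. Collect the n equations into a matrix system V a = ℓ, where row i of V is v_i (expressed in the standard basis). Since V is invertible (lower-triangular with 1s on the diagonal, up to permutation), solve by back-substitution:
  V =
[[-1, 1, 1, 0],
 [-1, 1, 1, 1],
 [1, 0, 0, 0],
 [0, 1, 0, 0]]
  V a = (8, 6, -1, 4)
Solving gives a = (-1, 4, 3, -2).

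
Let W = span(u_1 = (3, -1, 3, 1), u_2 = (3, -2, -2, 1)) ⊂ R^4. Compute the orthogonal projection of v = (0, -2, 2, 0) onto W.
proj_W(v) = (8/9, -4/27, 44/27, 8/27)

Set up U = [u_1 | ... | u_2] ∈ R^(4×2). The projector onto W = col(U) is P = U (U^T U)^(-1) U^T.
Compute U^T U =
  [20, 6]
  [6, 18],
and U^T v = (8, 0).
Solve U^T U · c = U^T v for the coefficients: c = (4/9, -4/27). The projection is proj_W(v) = U c.
Check: (v - proj_W(v)) · u_1 = 0  (should be 0).
Check: (v - proj_W(v)) · u_2 = 0  (should be 0).
Result: proj_W(v) = (8/9, -4/27, 44/27, 8/27).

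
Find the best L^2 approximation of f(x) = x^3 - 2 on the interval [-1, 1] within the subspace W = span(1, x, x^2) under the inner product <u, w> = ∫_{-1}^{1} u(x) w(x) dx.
g(x) = 3*x/5 - 2

The best approximation g ∈ W is the orthogonal projection of f onto W. Writing g = a_0 + a_1 x + a_2 x^2, the coefficients solve the normal equations G · a = b where
  G_{ij} = <φ_i, φ_j> and b_i = <f, φ_i>, with φ_0 = 1, φ_1 = x, φ_2 = x^2.
G =
  [2, 0, 2/3]
  [0, 2/3, 0]
  [2/3, 0, 2/5],
b = (-4, 2/5, -4/3).
Solving gives a_0 = -2, a_1 = 3/5, a_2 = 0, so
  g(x) = 3*x/5 - 2.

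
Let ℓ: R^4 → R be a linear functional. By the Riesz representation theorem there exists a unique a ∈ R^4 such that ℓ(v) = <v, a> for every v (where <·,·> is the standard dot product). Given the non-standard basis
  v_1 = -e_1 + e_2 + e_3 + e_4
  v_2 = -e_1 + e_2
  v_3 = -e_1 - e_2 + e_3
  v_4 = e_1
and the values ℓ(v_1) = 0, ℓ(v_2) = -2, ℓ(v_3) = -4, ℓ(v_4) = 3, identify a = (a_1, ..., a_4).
a = (3, 1, 0, 2)

Write a = (a_1, ..., a_4) in the standard basis. For each basis vector v_i, ℓ(v_i) = <v_i, a> is a linear equation in the a_j's. Collect the n equations into a matrix system V a = ℓ, where row i of V is v_i (expressed in the standard basis). Since V is invertible (lower-triangular with 1s on the diagonal, up to permutation), solve by back-substitution:
  V =
[[-1, 1, 1, 1],
 [-1, 1, 0, 0],
 [-1, -1, 1, 0],
 [1, 0, 0, 0]]
  V a = (0, -2, -4, 3)
Solving gives a = (3, 1, 0, 2).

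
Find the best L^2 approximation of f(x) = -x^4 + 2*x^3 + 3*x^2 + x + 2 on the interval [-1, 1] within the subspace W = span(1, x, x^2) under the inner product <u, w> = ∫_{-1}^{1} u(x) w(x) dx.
g(x) = 15*x^2/7 + 11*x/5 + 73/35

The best approximation g ∈ W is the orthogonal projection of f onto W. Writing g = a_0 + a_1 x + a_2 x^2, the coefficients solve the normal equations G · a = b where
  G_{ij} = <φ_i, φ_j> and b_i = <f, φ_i>, with φ_0 = 1, φ_1 = x, φ_2 = x^2.
G =
  [2, 0, 2/3]
  [0, 2/3, 0]
  [2/3, 0, 2/5],
b = (28/5, 22/15, 236/105).
Solving gives a_0 = 73/35, a_1 = 11/5, a_2 = 15/7, so
  g(x) = 15*x^2/7 + 11*x/5 + 73/35.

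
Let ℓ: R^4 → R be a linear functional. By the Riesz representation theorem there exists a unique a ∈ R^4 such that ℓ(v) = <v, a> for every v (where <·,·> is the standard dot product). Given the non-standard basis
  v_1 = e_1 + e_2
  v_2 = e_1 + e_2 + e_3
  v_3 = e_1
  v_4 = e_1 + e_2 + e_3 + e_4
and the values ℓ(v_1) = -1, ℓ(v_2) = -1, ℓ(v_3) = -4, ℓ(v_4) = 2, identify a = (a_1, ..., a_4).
a = (-4, 3, 0, 3)

Write a = (a_1, ..., a_4) in the standard basis. For each basis vector v_i, ℓ(v_i) = <v_i, a> is a linear equation in the a_j's. Collect the n equations into a matrix system V a = ℓ, where row i of V is v_i (expressed in the standard basis). Since V is invertible (lower-triangular with 1s on the diagonal, up to permutation), solve by back-substitution:
  V =
[[1, 1, 0, 0],
 [1, 1, 1, 0],
 [1, 0, 0, 0],
 [1, 1, 1, 1]]
  V a = (-1, -1, -4, 2)
Solving gives a = (-4, 3, 0, 3).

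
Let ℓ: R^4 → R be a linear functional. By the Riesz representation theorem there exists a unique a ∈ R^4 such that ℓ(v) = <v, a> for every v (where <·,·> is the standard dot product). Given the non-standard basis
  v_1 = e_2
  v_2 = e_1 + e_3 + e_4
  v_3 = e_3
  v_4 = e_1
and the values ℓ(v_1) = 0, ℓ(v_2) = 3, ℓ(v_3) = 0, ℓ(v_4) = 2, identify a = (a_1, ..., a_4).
a = (2, 0, 0, 1)

Write a = (a_1, ..., a_4) in the standard basis. For each basis vector v_i, ℓ(v_i) = <v_i, a> is a linear equation in the a_j's. Collect the n equations into a matrix system V a = ℓ, where row i of V is v_i (expressed in the standard basis). Since V is invertible (lower-triangular with 1s on the diagonal, up to permutation), solve by back-substitution:
  V =
[[0, 1, 0, 0],
 [1, 0, 1, 1],
 [0, 0, 1, 0],
 [1, 0, 0, 0]]
  V a = (0, 3, 0, 2)
Solving gives a = (2, 0, 0, 1).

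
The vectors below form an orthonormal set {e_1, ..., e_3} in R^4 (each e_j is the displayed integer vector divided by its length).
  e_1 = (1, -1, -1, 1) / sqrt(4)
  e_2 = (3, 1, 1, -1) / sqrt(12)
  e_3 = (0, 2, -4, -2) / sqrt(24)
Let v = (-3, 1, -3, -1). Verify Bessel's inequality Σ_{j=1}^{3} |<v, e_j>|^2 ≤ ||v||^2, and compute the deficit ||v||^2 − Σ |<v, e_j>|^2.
Σ |<v, e_j>|^2 = 20; ||v||^2 = 20; deficit = 0

Write each e_j = u_j / sqrt(<u_j, u_j>) where u_j is the displayed integer vector. Then <v, e_j> = <v, u_j> / sqrt(<u_j, u_j>), so |<v, e_j>|^2 = <v, u_j>^2 / <u_j, u_j>.
Coefficients: <v, e_1> = -2/sqrt(4), <v, e_2> = -10/sqrt(12), <v, e_3> = 16/sqrt(24).
Square and sum: Σ |<v, e_j>|^2 = 20.
Compute ||v||^2 = v·v = 20.
Deficit = 20 − 20 = 0 ≥ 0, confirming Bessel's inequality. (The deficit equals ||v − Σ <v,e_j> e_j||^2, the squared distance from v to span{e_j}.)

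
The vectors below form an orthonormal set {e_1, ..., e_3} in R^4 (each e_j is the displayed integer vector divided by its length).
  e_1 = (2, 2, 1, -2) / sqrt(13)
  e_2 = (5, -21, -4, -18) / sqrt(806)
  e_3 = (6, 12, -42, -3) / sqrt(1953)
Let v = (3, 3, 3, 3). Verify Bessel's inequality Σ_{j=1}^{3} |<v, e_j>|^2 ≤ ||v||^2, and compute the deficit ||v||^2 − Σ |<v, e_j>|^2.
Σ |<v, e_j>|^2 = 180/7; ||v||^2 = 36; deficit = 72/7

Write each e_j = u_j / sqrt(<u_j, u_j>) where u_j is the displayed integer vector. Then <v, e_j> = <v, u_j> / sqrt(<u_j, u_j>), so |<v, e_j>|^2 = <v, u_j>^2 / <u_j, u_j>.
Coefficients: <v, e_1> = 9/sqrt(13), <v, e_2> = -114/sqrt(806), <v, e_3> = -81/sqrt(1953).
Square and sum: Σ |<v, e_j>|^2 = 180/7.
Compute ||v||^2 = v·v = 36.
Deficit = 36 − 180/7 = 72/7 ≥ 0, confirming Bessel's inequality. (The deficit equals ||v − Σ <v,e_j> e_j||^2, the squared distance from v to span{e_j}.)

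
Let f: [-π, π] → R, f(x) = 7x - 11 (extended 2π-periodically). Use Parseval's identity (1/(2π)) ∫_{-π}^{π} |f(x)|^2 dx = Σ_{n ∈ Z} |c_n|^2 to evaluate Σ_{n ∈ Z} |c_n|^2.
Σ |c_n|^2 = 49π^2/3 + 121

Expand and integrate term by term over [-π, π]:
  ∫ (7x)^2 dx = 49·(2π^3/3); ∫ 2·7·(-11)·x dx = 0 (odd integrand); ∫ (-11)^2 dx = 121·2π.
So (1/(2π)) ∫_{-π}^{π} (7x - 11)^2 dx = 49π^2/3 + 121 = 49π^2/3 + 121.
Parseval ⇒ Σ |c_n|^2 = 49π^2/3 + 121.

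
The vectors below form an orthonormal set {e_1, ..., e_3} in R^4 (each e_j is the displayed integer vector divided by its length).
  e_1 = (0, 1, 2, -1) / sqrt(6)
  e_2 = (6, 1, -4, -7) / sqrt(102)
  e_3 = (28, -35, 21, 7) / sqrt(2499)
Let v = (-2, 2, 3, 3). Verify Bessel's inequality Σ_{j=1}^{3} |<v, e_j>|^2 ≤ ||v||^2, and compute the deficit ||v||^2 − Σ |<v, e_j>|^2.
Σ |<v, e_j>|^2 = 23; ||v||^2 = 26; deficit = 3

Write each e_j = u_j / sqrt(<u_j, u_j>) where u_j is the displayed integer vector. Then <v, e_j> = <v, u_j> / sqrt(<u_j, u_j>), so |<v, e_j>|^2 = <v, u_j>^2 / <u_j, u_j>.
Coefficients: <v, e_1> = 5/sqrt(6), <v, e_2> = -43/sqrt(102), <v, e_3> = -42/sqrt(2499).
Square and sum: Σ |<v, e_j>|^2 = 23.
Compute ||v||^2 = v·v = 26.
Deficit = 26 − 23 = 3 ≥ 0, confirming Bessel's inequality. (The deficit equals ||v − Σ <v,e_j> e_j||^2, the squared distance from v to span{e_j}.)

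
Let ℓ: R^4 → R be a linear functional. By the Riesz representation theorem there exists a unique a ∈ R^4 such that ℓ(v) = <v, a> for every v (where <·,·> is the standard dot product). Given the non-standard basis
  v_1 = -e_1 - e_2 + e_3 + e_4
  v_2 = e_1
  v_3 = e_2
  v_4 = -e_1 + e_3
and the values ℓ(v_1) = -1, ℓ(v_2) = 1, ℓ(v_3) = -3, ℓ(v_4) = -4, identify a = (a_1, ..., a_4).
a = (1, -3, -3, 0)

Write a = (a_1, ..., a_4) in the standard basis. For each basis vector v_i, ℓ(v_i) = <v_i, a> is a linear equation in the a_j's. Collect the n equations into a matrix system V a = ℓ, where row i of V is v_i (expressed in the standard basis). Since V is invertible (lower-triangular with 1s on the diagonal, up to permutation), solve by back-substitution:
  V =
[[-1, -1, 1, 1],
 [1, 0, 0, 0],
 [0, 1, 0, 0],
 [-1, 0, 1, 0]]
  V a = (-1, 1, -3, -4)
Solving gives a = (1, -3, -3, 0).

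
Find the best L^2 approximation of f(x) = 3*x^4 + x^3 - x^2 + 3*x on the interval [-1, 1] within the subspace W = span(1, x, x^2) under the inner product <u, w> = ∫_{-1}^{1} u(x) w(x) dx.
g(x) = 11*x^2/7 + 18*x/5 - 9/35

The best approximation g ∈ W is the orthogonal projection of f onto W. Writing g = a_0 + a_1 x + a_2 x^2, the coefficients solve the normal equations G · a = b where
  G_{ij} = <φ_i, φ_j> and b_i = <f, φ_i>, with φ_0 = 1, φ_1 = x, φ_2 = x^2.
G =
  [2, 0, 2/3]
  [0, 2/3, 0]
  [2/3, 0, 2/5],
b = (8/15, 12/5, 16/35).
Solving gives a_0 = -9/35, a_1 = 18/5, a_2 = 11/7, so
  g(x) = 11*x^2/7 + 18*x/5 - 9/35.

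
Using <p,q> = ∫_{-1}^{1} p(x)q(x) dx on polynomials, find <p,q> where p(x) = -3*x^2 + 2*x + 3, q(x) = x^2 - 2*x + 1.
<p,q> = 32/15

Expand the product: p(x)·q(x) = -3*x^4 + 8*x^3 - 4*x^2 - 4*x + 3.
∫_{-1}^{1} of each monomial x^k gives [2/(k+1) if k even, 0 if k odd]. Integrating term-by-term (or equivalently evaluating the antiderivative F(x) = -3*x^5/5 + 2*x^4 - 4*x^3/3 - 2*x^2 + 3*x at the endpoints):
  F(1) − F(−1) = 16/15 − (-16/15) = 32/15.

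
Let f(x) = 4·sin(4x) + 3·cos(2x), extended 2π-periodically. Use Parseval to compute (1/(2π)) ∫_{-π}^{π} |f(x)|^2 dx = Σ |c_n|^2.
Σ |c_n|^2 = 25/2

Expand |f|^2 and use orthogonality of {sin(nx), cos(mx)} on [-π, π]:
  ∫_{-π}^{π} sin(nx)^2 dx = π, ∫ cos(mx)^2 dx = π, and cross terms integrate to 0.
So ∫_{-π}^{π} f(x)^2 dx = 4^2 · π + 3^2 · π = (16 + 9)π.
Divide by 2π: (16 + 9)/2 = 25/2.
By Parseval, this equals Σ |c_n|^2.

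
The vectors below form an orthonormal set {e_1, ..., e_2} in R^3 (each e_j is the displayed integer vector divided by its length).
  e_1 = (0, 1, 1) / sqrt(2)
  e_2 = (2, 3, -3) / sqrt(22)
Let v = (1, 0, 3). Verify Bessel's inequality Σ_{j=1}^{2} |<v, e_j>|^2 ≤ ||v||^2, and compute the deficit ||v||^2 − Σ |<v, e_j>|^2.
Σ |<v, e_j>|^2 = 74/11; ||v||^2 = 10; deficit = 36/11

Write each e_j = u_j / sqrt(<u_j, u_j>) where u_j is the displayed integer vector. Then <v, e_j> = <v, u_j> / sqrt(<u_j, u_j>), so |<v, e_j>|^2 = <v, u_j>^2 / <u_j, u_j>.
Coefficients: <v, e_1> = 3/sqrt(2), <v, e_2> = -7/sqrt(22).
Square and sum: Σ |<v, e_j>|^2 = 74/11.
Compute ||v||^2 = v·v = 10.
Deficit = 10 − 74/11 = 36/11 ≥ 0, confirming Bessel's inequality. (The deficit equals ||v − Σ <v,e_j> e_j||^2, the squared distance from v to span{e_j}.)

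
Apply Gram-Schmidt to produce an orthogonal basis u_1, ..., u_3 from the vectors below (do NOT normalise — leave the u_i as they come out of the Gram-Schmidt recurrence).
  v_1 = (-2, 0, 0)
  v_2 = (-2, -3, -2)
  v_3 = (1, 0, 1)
Orthogonal basis:
  u_1 = (-2, 0, 0)
  u_2 = (0, -3, -2)
  u_3 = (0, -6/13, 9/13)

Apply the Gram-Schmidt recurrence
  u_1 = v_1
  u_i = v_i − Σ_{j<i} ((v_i · u_j) / (u_j · u_j)) · u_j.

Step by step this gives:
  u_1 = (-2, 0, 0)
  u_2 = (0, -3, -2)
  u_3 = (0, -6/13, 9/13)

Orthogonality check:
  u_2 · u_1 = 0 (should be 0)
  u_3 · u_1 = 0 (should be 0)
  u_3 · u_2 = 0 (should be 0)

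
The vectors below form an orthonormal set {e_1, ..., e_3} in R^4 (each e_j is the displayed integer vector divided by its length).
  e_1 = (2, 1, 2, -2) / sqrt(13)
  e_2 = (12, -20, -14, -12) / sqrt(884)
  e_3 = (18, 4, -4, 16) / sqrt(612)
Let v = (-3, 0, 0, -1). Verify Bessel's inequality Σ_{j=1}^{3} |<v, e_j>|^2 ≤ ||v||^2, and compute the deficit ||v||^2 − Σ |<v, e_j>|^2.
Σ |<v, e_j>|^2 = 89/9; ||v||^2 = 10; deficit = 1/9

Write each e_j = u_j / sqrt(<u_j, u_j>) where u_j is the displayed integer vector. Then <v, e_j> = <v, u_j> / sqrt(<u_j, u_j>), so |<v, e_j>|^2 = <v, u_j>^2 / <u_j, u_j>.
Coefficients: <v, e_1> = -4/sqrt(13), <v, e_2> = -24/sqrt(884), <v, e_3> = -70/sqrt(612).
Square and sum: Σ |<v, e_j>|^2 = 89/9.
Compute ||v||^2 = v·v = 10.
Deficit = 10 − 89/9 = 1/9 ≥ 0, confirming Bessel's inequality. (The deficit equals ||v − Σ <v,e_j> e_j||^2, the squared distance from v to span{e_j}.)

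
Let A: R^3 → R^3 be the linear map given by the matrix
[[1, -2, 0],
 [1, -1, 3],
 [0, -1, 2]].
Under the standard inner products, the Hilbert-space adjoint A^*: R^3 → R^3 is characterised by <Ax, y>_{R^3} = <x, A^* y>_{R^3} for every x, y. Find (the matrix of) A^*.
A^* = A^T =
[[1, 1, 0],
 [-2, -1, -1],
 [0, 3, 2]]

For real matrices with standard dot products, the defining identity <Ax, y> = <x, A^* y> gives (Ax)^T y = x^T (A^*) y, i.e. x^T A^T y = x^T (A^*) y. Since this holds for all x, y, we must have A^* = A^T. Therefore
A^* =
[[1, 1, 0],
 [-2, -1, -1],
 [0, 3, 2]].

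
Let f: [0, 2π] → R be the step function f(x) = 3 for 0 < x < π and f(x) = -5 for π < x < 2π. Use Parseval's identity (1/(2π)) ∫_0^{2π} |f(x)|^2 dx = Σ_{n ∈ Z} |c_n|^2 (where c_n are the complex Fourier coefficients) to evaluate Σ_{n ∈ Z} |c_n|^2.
Σ |c_n|^2 = 17

Parseval equates the L^2 energy of f (normalised by 1/(2π)) with the ℓ^2 sum of its Fourier coefficients: (1/(2π)) ∫_0^{2π} |f|^2 = Σ |c_n|^2.
Compute the left side: (1/(2π)) [∫_0^π 3^2 dx + ∫_π^{2π} (-5)^2 dx] = (1/(2π)) · (9π + 25π) = (9 + 25)/2 = 17.
So Σ_{n ∈ Z} |c_n|^2 = 17.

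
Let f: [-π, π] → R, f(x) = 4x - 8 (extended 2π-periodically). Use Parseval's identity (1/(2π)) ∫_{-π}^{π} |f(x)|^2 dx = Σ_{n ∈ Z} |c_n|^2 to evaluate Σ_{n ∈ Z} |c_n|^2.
Σ |c_n|^2 = 16π^2/3 + 64

Expand and integrate term by term over [-π, π]:
  ∫ (4x)^2 dx = 16·(2π^3/3); ∫ 2·4·(-8)·x dx = 0 (odd integrand); ∫ (-8)^2 dx = 64·2π.
So (1/(2π)) ∫_{-π}^{π} (4x - 8)^2 dx = 16π^2/3 + 64 = 16π^2/3 + 64.
Parseval ⇒ Σ |c_n|^2 = 16π^2/3 + 64.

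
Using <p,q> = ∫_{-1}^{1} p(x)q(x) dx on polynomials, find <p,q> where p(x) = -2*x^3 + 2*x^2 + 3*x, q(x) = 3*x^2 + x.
<p,q> = 18/5

Expand the product: p(x)·q(x) = -6*x^5 + 4*x^4 + 11*x^3 + 3*x^2.
∫_{-1}^{1} of each monomial x^k gives [2/(k+1) if k even, 0 if k odd]. Integrating term-by-term (or equivalently evaluating the antiderivative F(x) = -x^6 + 4*x^5/5 + 11*x^4/4 + x^3 at the endpoints):
  F(1) − F(−1) = 71/20 − (-1/20) = 18/5.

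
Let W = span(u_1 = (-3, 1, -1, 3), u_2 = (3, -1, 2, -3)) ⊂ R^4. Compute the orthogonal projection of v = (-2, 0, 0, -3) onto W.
proj_W(v) = (9/19, -3/19, 0, -9/19)

Set up U = [u_1 | ... | u_2] ∈ R^(4×2). The projector onto W = col(U) is P = U (U^T U)^(-1) U^T.
Compute U^T U =
  [20, -21]
  [-21, 23],
and U^T v = (-3, 3).
Solve U^T U · c = U^T v for the coefficients: c = (-6/19, -3/19). The projection is proj_W(v) = U c.
Check: (v - proj_W(v)) · u_1 = 0  (should be 0).
Check: (v - proj_W(v)) · u_2 = 0  (should be 0).
Result: proj_W(v) = (9/19, -3/19, 0, -9/19).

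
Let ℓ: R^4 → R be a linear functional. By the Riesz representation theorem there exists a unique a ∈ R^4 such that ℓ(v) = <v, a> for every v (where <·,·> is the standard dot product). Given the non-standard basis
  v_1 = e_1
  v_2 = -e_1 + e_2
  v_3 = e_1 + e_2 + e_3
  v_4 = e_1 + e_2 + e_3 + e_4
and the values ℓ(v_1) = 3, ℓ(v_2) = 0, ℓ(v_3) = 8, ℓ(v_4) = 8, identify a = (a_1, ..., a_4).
a = (3, 3, 2, 0)

Write a = (a_1, ..., a_4) in the standard basis. For each basis vector v_i, ℓ(v_i) = <v_i, a> is a linear equation in the a_j's. Collect the n equations into a matrix system V a = ℓ, where row i of V is v_i (expressed in the standard basis). Since V is invertible (lower-triangular with 1s on the diagonal, up to permutation), solve by back-substitution:
  V =
[[1, 0, 0, 0],
 [-1, 1, 0, 0],
 [1, 1, 1, 0],
 [1, 1, 1, 1]]
  V a = (3, 0, 8, 8)
Solving gives a = (3, 3, 2, 0).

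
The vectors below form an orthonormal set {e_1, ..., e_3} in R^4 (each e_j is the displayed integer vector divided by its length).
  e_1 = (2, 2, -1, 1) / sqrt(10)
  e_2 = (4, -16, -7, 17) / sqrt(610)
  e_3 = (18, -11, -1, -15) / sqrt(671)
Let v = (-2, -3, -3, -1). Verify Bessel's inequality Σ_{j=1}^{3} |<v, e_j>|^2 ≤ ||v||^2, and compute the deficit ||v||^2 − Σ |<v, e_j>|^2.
Σ |<v, e_j>|^2 = 109/11; ||v||^2 = 23; deficit = 144/11

Write each e_j = u_j / sqrt(<u_j, u_j>) where u_j is the displayed integer vector. Then <v, e_j> = <v, u_j> / sqrt(<u_j, u_j>), so |<v, e_j>|^2 = <v, u_j>^2 / <u_j, u_j>.
Coefficients: <v, e_1> = -8/sqrt(10), <v, e_2> = 44/sqrt(610), <v, e_3> = 15/sqrt(671).
Square and sum: Σ |<v, e_j>|^2 = 109/11.
Compute ||v||^2 = v·v = 23.
Deficit = 23 − 109/11 = 144/11 ≥ 0, confirming Bessel's inequality. (The deficit equals ||v − Σ <v,e_j> e_j||^2, the squared distance from v to span{e_j}.)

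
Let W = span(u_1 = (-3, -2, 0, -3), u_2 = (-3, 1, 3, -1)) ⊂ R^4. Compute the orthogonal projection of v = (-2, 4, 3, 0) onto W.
proj_W(v) = (-156/85, 449/170, 657/170, 63/85)

Set up U = [u_1 | ... | u_2] ∈ R^(4×2). The projector onto W = col(U) is P = U (U^T U)^(-1) U^T.
Compute U^T U =
  [22, 10]
  [10, 20],
and U^T v = (-2, 19).
Solve U^T U · c = U^T v for the coefficients: c = (-23/34, 219/170). The projection is proj_W(v) = U c.
Check: (v - proj_W(v)) · u_1 = 0  (should be 0).
Check: (v - proj_W(v)) · u_2 = 0  (should be 0).
Result: proj_W(v) = (-156/85, 449/170, 657/170, 63/85).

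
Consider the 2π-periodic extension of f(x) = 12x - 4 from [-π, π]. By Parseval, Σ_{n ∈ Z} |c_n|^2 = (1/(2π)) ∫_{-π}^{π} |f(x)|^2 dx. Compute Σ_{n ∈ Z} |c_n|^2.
Σ |c_n|^2 = 48π^2 + 16

Expand and integrate term by term over [-π, π]:
  ∫ (12x)^2 dx = 144·(2π^3/3); ∫ 2·12·(-4)·x dx = 0 (odd integrand); ∫ (-4)^2 dx = 16·2π.
So (1/(2π)) ∫_{-π}^{π} (12x - 4)^2 dx = 144π^2/3 + 16 = 48π^2 + 16.
Parseval ⇒ Σ |c_n|^2 = 48π^2 + 16.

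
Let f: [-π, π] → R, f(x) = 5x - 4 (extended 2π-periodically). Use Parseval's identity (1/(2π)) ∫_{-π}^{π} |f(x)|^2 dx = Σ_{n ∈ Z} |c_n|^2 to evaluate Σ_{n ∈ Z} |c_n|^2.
Σ |c_n|^2 = 25π^2/3 + 16

Expand and integrate term by term over [-π, π]:
  ∫ (5x)^2 dx = 25·(2π^3/3); ∫ 2·5·(-4)·x dx = 0 (odd integrand); ∫ (-4)^2 dx = 16·2π.
So (1/(2π)) ∫_{-π}^{π} (5x - 4)^2 dx = 25π^2/3 + 16 = 25π^2/3 + 16.
Parseval ⇒ Σ |c_n|^2 = 25π^2/3 + 16.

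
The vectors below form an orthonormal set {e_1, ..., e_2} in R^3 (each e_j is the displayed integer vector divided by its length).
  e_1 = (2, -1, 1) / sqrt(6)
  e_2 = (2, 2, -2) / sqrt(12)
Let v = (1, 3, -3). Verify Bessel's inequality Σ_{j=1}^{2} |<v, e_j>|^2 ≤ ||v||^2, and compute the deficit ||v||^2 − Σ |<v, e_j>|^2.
Σ |<v, e_j>|^2 = 19; ||v||^2 = 19; deficit = 0

Write each e_j = u_j / sqrt(<u_j, u_j>) where u_j is the displayed integer vector. Then <v, e_j> = <v, u_j> / sqrt(<u_j, u_j>), so |<v, e_j>|^2 = <v, u_j>^2 / <u_j, u_j>.
Coefficients: <v, e_1> = -4/sqrt(6), <v, e_2> = 14/sqrt(12).
Square and sum: Σ |<v, e_j>|^2 = 19.
Compute ||v||^2 = v·v = 19.
Deficit = 19 − 19 = 0 ≥ 0, confirming Bessel's inequality. (The deficit equals ||v − Σ <v,e_j> e_j||^2, the squared distance from v to span{e_j}.)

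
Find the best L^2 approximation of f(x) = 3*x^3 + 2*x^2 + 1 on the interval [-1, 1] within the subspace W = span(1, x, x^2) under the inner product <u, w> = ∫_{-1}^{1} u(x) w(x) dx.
g(x) = 2*x^2 + 9*x/5 + 1

The best approximation g ∈ W is the orthogonal projection of f onto W. Writing g = a_0 + a_1 x + a_2 x^2, the coefficients solve the normal equations G · a = b where
  G_{ij} = <φ_i, φ_j> and b_i = <f, φ_i>, with φ_0 = 1, φ_1 = x, φ_2 = x^2.
G =
  [2, 0, 2/3]
  [0, 2/3, 0]
  [2/3, 0, 2/5],
b = (10/3, 6/5, 22/15).
Solving gives a_0 = 1, a_1 = 9/5, a_2 = 2, so
  g(x) = 2*x^2 + 9*x/5 + 1.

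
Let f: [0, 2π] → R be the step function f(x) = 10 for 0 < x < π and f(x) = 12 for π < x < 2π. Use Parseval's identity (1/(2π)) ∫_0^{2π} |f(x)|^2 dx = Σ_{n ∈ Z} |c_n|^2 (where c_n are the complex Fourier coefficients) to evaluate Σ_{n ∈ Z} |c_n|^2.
Σ |c_n|^2 = 122

Parseval equates the L^2 energy of f (normalised by 1/(2π)) with the ℓ^2 sum of its Fourier coefficients: (1/(2π)) ∫_0^{2π} |f|^2 = Σ |c_n|^2.
Compute the left side: (1/(2π)) [∫_0^π 10^2 dx + ∫_π^{2π} 12^2 dx] = (1/(2π)) · (100π + 144π) = (100 + 144)/2 = 122.
So Σ_{n ∈ Z} |c_n|^2 = 122.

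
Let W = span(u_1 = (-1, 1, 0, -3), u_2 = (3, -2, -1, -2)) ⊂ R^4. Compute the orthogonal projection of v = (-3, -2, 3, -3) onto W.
proj_W(v) = (-278/197, 246/197, 32/197, -482/197)

Set up U = [u_1 | ... | u_2] ∈ R^(4×2). The projector onto W = col(U) is P = U (U^T U)^(-1) U^T.
Compute U^T U =
  [11, 1]
  [1, 18],
and U^T v = (10, -2).
Solve U^T U · c = U^T v for the coefficients: c = (182/197, -32/197). The projection is proj_W(v) = U c.
Check: (v - proj_W(v)) · u_1 = 0  (should be 0).
Check: (v - proj_W(v)) · u_2 = 0  (should be 0).
Result: proj_W(v) = (-278/197, 246/197, 32/197, -482/197).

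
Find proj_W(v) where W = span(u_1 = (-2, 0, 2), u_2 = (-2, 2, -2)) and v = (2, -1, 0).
proj_W(v) = (2, -1, 0)

Set up U = [u_1 | ... | u_2] ∈ R^(3×2). The projector onto W = col(U) is P = U (U^T U)^(-1) U^T.
Compute U^T U =
  [8, 0]
  [0, 12],
and U^T v = (-4, -6).
Solve U^T U · c = U^T v for the coefficients: c = (-1/2, -1/2). The projection is proj_W(v) = U c.
Check: (v - proj_W(v)) · u_1 = 0  (should be 0).
Check: (v - proj_W(v)) · u_2 = 0  (should be 0).
Result: proj_W(v) = (2, -1, 0).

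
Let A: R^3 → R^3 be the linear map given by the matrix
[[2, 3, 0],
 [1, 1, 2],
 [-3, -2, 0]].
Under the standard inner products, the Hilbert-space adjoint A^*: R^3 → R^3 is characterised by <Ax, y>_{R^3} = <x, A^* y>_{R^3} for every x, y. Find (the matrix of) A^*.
A^* = A^T =
[[2, 1, -3],
 [3, 1, -2],
 [0, 2, 0]]

For real matrices with standard dot products, the defining identity <Ax, y> = <x, A^* y> gives (Ax)^T y = x^T (A^*) y, i.e. x^T A^T y = x^T (A^*) y. Since this holds for all x, y, we must have A^* = A^T. Therefore
A^* =
[[2, 1, -3],
 [3, 1, -2],
 [0, 2, 0]].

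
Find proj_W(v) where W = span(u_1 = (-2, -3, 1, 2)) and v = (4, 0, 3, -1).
proj_W(v) = (7/9, 7/6, -7/18, -7/9)

Set up U = [u_1 | ... | u_1] ∈ R^(4×1). The projector onto W = col(U) is P = U (U^T U)^(-1) U^T.
Compute U^T U =
  [18],
and U^T v = (-7).
Solve U^T U · c = U^T v for the coefficients: c = (-7/18). The projection is proj_W(v) = U c.
Check: (v - proj_W(v)) · u_1 = 0  (should be 0).
Result: proj_W(v) = (7/9, 7/6, -7/18, -7/9).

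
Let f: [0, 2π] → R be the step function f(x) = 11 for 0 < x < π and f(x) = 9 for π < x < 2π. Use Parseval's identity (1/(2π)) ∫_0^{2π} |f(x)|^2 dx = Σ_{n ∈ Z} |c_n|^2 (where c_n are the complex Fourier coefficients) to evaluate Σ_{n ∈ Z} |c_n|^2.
Σ |c_n|^2 = 101

Parseval equates the L^2 energy of f (normalised by 1/(2π)) with the ℓ^2 sum of its Fourier coefficients: (1/(2π)) ∫_0^{2π} |f|^2 = Σ |c_n|^2.
Compute the left side: (1/(2π)) [∫_0^π 11^2 dx + ∫_π^{2π} 9^2 dx] = (1/(2π)) · (121π + 81π) = (121 + 81)/2 = 101.
So Σ_{n ∈ Z} |c_n|^2 = 101.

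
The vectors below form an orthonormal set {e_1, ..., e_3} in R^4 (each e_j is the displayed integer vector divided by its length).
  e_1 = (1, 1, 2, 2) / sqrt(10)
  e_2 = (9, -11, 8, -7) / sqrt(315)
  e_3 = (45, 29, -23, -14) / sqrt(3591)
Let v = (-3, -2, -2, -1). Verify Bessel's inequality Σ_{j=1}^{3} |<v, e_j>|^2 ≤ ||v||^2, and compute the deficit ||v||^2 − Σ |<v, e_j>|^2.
Σ |<v, e_j>|^2 = 953/54; ||v||^2 = 18; deficit = 19/54

Write each e_j = u_j / sqrt(<u_j, u_j>) where u_j is the displayed integer vector. Then <v, e_j> = <v, u_j> / sqrt(<u_j, u_j>), so |<v, e_j>|^2 = <v, u_j>^2 / <u_j, u_j>.
Coefficients: <v, e_1> = -11/sqrt(10), <v, e_2> = -14/sqrt(315), <v, e_3> = -133/sqrt(3591).
Square and sum: Σ |<v, e_j>|^2 = 953/54.
Compute ||v||^2 = v·v = 18.
Deficit = 18 − 953/54 = 19/54 ≥ 0, confirming Bessel's inequality. (The deficit equals ||v − Σ <v,e_j> e_j||^2, the squared distance from v to span{e_j}.)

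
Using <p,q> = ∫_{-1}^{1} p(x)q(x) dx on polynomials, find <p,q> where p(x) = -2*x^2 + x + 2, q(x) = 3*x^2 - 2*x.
<p,q> = 4/15

Expand the product: p(x)·q(x) = -6*x^4 + 7*x^3 + 4*x^2 - 4*x.
∫_{-1}^{1} of each monomial x^k gives [2/(k+1) if k even, 0 if k odd]. Integrating term-by-term (or equivalently evaluating the antiderivative F(x) = -6*x^5/5 + 7*x^4/4 + 4*x^3/3 - 2*x^2 at the endpoints):
  F(1) − F(−1) = -7/60 − (-23/60) = 4/15.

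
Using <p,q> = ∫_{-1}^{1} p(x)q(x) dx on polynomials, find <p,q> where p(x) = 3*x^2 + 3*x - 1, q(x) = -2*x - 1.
<p,q> = -4

Expand the product: p(x)·q(x) = -6*x^3 - 9*x^2 - x + 1.
∫_{-1}^{1} of each monomial x^k gives [2/(k+1) if k even, 0 if k odd]. Integrating term-by-term (or equivalently evaluating the antiderivative F(x) = -3*x^4/2 - 3*x^3 - x^2/2 + x at the endpoints):
  F(1) − F(−1) = -4 − (0) = -4.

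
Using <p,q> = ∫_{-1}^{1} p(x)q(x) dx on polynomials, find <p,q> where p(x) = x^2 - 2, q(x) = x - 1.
<p,q> = 10/3

Expand the product: p(x)·q(x) = x^3 - x^2 - 2*x + 2.
∫_{-1}^{1} of each monomial x^k gives [2/(k+1) if k even, 0 if k odd]. Integrating term-by-term (or equivalently evaluating the antiderivative F(x) = x^4/4 - x^3/3 - x^2 + 2*x at the endpoints):
  F(1) − F(−1) = 11/12 − (-29/12) = 10/3.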